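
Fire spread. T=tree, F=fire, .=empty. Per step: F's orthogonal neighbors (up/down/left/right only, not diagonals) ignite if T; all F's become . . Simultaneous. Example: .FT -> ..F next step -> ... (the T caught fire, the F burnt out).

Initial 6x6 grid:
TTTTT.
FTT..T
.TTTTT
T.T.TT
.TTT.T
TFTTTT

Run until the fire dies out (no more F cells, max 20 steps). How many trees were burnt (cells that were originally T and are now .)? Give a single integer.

Step 1: +5 fires, +2 burnt (F count now 5)
Step 2: +5 fires, +5 burnt (F count now 5)
Step 3: +5 fires, +5 burnt (F count now 5)
Step 4: +3 fires, +5 burnt (F count now 3)
Step 5: +3 fires, +3 burnt (F count now 3)
Step 6: +3 fires, +3 burnt (F count now 3)
Step 7: +1 fires, +3 burnt (F count now 1)
Step 8: +0 fires, +1 burnt (F count now 0)
Fire out after step 8
Initially T: 26, now '.': 35
Total burnt (originally-T cells now '.'): 25

Answer: 25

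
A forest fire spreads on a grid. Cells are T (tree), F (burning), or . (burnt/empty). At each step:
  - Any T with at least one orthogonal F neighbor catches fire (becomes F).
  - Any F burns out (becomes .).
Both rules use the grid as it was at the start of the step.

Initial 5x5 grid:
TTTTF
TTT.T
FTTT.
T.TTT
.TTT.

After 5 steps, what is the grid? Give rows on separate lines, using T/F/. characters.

Step 1: 5 trees catch fire, 2 burn out
  TTTF.
  FTT.F
  .FTT.
  F.TTT
  .TTT.
Step 2: 4 trees catch fire, 5 burn out
  FTF..
  .FT..
  ..FT.
  ..TTT
  .TTT.
Step 3: 4 trees catch fire, 4 burn out
  .F...
  ..F..
  ...F.
  ..FTT
  .TTT.
Step 4: 2 trees catch fire, 4 burn out
  .....
  .....
  .....
  ...FT
  .TFT.
Step 5: 3 trees catch fire, 2 burn out
  .....
  .....
  .....
  ....F
  .F.F.

.....
.....
.....
....F
.F.F.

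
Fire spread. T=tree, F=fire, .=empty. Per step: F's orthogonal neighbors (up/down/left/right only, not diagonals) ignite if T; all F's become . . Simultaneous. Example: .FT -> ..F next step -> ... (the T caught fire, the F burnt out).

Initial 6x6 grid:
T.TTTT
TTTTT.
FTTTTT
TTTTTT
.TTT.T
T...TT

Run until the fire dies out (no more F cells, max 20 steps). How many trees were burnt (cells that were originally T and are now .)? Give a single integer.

Step 1: +3 fires, +1 burnt (F count now 3)
Step 2: +4 fires, +3 burnt (F count now 4)
Step 3: +4 fires, +4 burnt (F count now 4)
Step 4: +5 fires, +4 burnt (F count now 5)
Step 5: +5 fires, +5 burnt (F count now 5)
Step 6: +2 fires, +5 burnt (F count now 2)
Step 7: +2 fires, +2 burnt (F count now 2)
Step 8: +1 fires, +2 burnt (F count now 1)
Step 9: +1 fires, +1 burnt (F count now 1)
Step 10: +0 fires, +1 burnt (F count now 0)
Fire out after step 10
Initially T: 28, now '.': 35
Total burnt (originally-T cells now '.'): 27

Answer: 27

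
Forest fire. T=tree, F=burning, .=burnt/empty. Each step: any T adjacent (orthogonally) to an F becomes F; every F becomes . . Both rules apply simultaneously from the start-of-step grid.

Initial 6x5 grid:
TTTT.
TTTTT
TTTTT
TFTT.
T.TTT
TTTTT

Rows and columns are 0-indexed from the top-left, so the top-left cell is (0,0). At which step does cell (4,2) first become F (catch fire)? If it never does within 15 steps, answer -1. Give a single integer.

Step 1: cell (4,2)='T' (+3 fires, +1 burnt)
Step 2: cell (4,2)='F' (+6 fires, +3 burnt)
  -> target ignites at step 2
Step 3: cell (4,2)='.' (+7 fires, +6 burnt)
Step 4: cell (4,2)='.' (+7 fires, +7 burnt)
Step 5: cell (4,2)='.' (+3 fires, +7 burnt)
Step 6: cell (4,2)='.' (+0 fires, +3 burnt)
  fire out at step 6

2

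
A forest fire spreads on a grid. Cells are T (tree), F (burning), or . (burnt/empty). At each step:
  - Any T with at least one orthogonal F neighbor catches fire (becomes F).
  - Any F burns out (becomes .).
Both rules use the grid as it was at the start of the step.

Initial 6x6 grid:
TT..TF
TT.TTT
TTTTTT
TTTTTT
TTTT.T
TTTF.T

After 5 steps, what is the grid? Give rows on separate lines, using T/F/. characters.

Step 1: 4 trees catch fire, 2 burn out
  TT..F.
  TT.TTF
  TTTTTT
  TTTTTT
  TTTF.T
  TTF..T
Step 2: 5 trees catch fire, 4 burn out
  TT....
  TT.TF.
  TTTTTF
  TTTFTT
  TTF..T
  TF...T
Step 3: 8 trees catch fire, 5 burn out
  TT....
  TT.F..
  TTTFF.
  TTF.FF
  TF...T
  F....T
Step 4: 4 trees catch fire, 8 burn out
  TT....
  TT....
  TTF...
  TF....
  F....F
  .....T
Step 5: 3 trees catch fire, 4 burn out
  TT....
  TT....
  TF....
  F.....
  ......
  .....F

TT....
TT....
TF....
F.....
......
.....F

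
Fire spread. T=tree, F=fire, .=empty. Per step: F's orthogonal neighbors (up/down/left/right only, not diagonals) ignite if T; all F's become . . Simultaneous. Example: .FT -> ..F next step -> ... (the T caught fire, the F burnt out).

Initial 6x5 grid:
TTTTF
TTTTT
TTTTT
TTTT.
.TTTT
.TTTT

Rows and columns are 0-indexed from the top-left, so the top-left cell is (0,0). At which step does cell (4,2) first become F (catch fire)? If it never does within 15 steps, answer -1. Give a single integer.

Step 1: cell (4,2)='T' (+2 fires, +1 burnt)
Step 2: cell (4,2)='T' (+3 fires, +2 burnt)
Step 3: cell (4,2)='T' (+3 fires, +3 burnt)
Step 4: cell (4,2)='T' (+4 fires, +3 burnt)
Step 5: cell (4,2)='T' (+4 fires, +4 burnt)
Step 6: cell (4,2)='F' (+5 fires, +4 burnt)
  -> target ignites at step 6
Step 7: cell (4,2)='.' (+4 fires, +5 burnt)
Step 8: cell (4,2)='.' (+1 fires, +4 burnt)
Step 9: cell (4,2)='.' (+0 fires, +1 burnt)
  fire out at step 9

6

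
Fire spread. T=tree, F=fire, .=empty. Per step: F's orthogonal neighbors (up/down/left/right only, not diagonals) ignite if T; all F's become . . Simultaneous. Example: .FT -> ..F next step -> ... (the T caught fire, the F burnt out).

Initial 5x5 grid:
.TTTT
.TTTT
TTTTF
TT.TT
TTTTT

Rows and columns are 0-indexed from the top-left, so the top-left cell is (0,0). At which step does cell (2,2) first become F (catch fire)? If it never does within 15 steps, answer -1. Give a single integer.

Step 1: cell (2,2)='T' (+3 fires, +1 burnt)
Step 2: cell (2,2)='F' (+5 fires, +3 burnt)
  -> target ignites at step 2
Step 3: cell (2,2)='.' (+4 fires, +5 burnt)
Step 4: cell (2,2)='.' (+5 fires, +4 burnt)
Step 5: cell (2,2)='.' (+3 fires, +5 burnt)
Step 6: cell (2,2)='.' (+1 fires, +3 burnt)
Step 7: cell (2,2)='.' (+0 fires, +1 burnt)
  fire out at step 7

2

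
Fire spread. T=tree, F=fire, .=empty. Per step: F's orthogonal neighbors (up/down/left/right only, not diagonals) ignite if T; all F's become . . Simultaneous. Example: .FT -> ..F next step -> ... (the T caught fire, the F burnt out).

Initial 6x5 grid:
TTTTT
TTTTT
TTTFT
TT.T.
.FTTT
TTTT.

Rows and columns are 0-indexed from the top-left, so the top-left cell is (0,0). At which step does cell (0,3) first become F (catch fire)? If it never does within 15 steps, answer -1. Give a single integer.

Step 1: cell (0,3)='T' (+7 fires, +2 burnt)
Step 2: cell (0,3)='F' (+8 fires, +7 burnt)
  -> target ignites at step 2
Step 3: cell (0,3)='.' (+6 fires, +8 burnt)
Step 4: cell (0,3)='.' (+2 fires, +6 burnt)
Step 5: cell (0,3)='.' (+1 fires, +2 burnt)
Step 6: cell (0,3)='.' (+0 fires, +1 burnt)
  fire out at step 6

2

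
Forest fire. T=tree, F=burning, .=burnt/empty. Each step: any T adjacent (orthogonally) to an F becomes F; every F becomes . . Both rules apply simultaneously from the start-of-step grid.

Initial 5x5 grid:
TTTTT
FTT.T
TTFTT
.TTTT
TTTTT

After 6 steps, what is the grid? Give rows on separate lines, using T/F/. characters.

Step 1: 7 trees catch fire, 2 burn out
  FTTTT
  .FF.T
  FF.FT
  .TFTT
  TTTTT
Step 2: 6 trees catch fire, 7 burn out
  .FFTT
  ....T
  ....F
  .F.FT
  TTFTT
Step 3: 5 trees catch fire, 6 burn out
  ...FT
  ....F
  .....
  ....F
  TF.FT
Step 4: 3 trees catch fire, 5 burn out
  ....F
  .....
  .....
  .....
  F...F
Step 5: 0 trees catch fire, 3 burn out
  .....
  .....
  .....
  .....
  .....
Step 6: 0 trees catch fire, 0 burn out
  .....
  .....
  .....
  .....
  .....

.....
.....
.....
.....
.....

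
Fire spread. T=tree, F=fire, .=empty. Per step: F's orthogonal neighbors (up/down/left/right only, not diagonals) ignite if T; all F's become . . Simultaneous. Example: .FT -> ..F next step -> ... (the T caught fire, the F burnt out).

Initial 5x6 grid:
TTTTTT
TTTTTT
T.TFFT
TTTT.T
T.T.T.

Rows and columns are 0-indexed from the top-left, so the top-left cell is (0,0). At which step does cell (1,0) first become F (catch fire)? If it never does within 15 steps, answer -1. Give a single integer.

Step 1: cell (1,0)='T' (+5 fires, +2 burnt)
Step 2: cell (1,0)='T' (+6 fires, +5 burnt)
Step 3: cell (1,0)='T' (+5 fires, +6 burnt)
Step 4: cell (1,0)='F' (+3 fires, +5 burnt)
  -> target ignites at step 4
Step 5: cell (1,0)='.' (+3 fires, +3 burnt)
Step 6: cell (1,0)='.' (+0 fires, +3 burnt)
  fire out at step 6

4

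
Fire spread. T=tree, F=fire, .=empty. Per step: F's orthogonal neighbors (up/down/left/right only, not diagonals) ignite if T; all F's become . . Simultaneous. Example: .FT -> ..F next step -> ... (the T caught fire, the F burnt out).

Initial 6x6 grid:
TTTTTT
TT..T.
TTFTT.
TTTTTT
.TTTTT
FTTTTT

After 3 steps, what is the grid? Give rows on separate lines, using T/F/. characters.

Step 1: 4 trees catch fire, 2 burn out
  TTTTTT
  TT..T.
  TF.FT.
  TTFTTT
  .TTTTT
  .FTTTT
Step 2: 8 trees catch fire, 4 burn out
  TTTTTT
  TF..T.
  F...F.
  TF.FTT
  .FFTTT
  ..FTTT
Step 3: 7 trees catch fire, 8 burn out
  TFTTTT
  F...F.
  ......
  F...FT
  ...FTT
  ...FTT

TFTTTT
F...F.
......
F...FT
...FTT
...FTT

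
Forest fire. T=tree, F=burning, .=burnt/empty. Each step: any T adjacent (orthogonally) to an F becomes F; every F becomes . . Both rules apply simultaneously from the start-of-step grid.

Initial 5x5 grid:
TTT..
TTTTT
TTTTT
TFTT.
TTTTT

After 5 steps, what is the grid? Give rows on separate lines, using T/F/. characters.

Step 1: 4 trees catch fire, 1 burn out
  TTT..
  TTTTT
  TFTTT
  F.FT.
  TFTTT
Step 2: 6 trees catch fire, 4 burn out
  TTT..
  TFTTT
  F.FTT
  ...F.
  F.FTT
Step 3: 5 trees catch fire, 6 burn out
  TFT..
  F.FTT
  ...FT
  .....
  ...FT
Step 4: 5 trees catch fire, 5 burn out
  F.F..
  ...FT
  ....F
  .....
  ....F
Step 5: 1 trees catch fire, 5 burn out
  .....
  ....F
  .....
  .....
  .....

.....
....F
.....
.....
.....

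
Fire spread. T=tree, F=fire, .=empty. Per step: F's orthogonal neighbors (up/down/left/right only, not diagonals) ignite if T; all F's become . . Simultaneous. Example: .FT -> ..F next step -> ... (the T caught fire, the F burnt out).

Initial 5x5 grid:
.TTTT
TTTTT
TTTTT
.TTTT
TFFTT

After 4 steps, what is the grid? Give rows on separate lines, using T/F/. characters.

Step 1: 4 trees catch fire, 2 burn out
  .TTTT
  TTTTT
  TTTTT
  .FFTT
  F..FT
Step 2: 4 trees catch fire, 4 burn out
  .TTTT
  TTTTT
  TFFTT
  ...FT
  ....F
Step 3: 5 trees catch fire, 4 burn out
  .TTTT
  TFFTT
  F..FT
  ....F
  .....
Step 4: 5 trees catch fire, 5 burn out
  .FFTT
  F..FT
  ....F
  .....
  .....

.FFTT
F..FT
....F
.....
.....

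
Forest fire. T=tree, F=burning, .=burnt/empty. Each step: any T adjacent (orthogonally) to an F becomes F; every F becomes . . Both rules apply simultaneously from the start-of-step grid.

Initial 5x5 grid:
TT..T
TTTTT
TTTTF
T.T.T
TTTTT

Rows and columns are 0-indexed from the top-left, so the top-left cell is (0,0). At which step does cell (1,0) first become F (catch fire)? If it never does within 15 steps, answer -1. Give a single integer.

Step 1: cell (1,0)='T' (+3 fires, +1 burnt)
Step 2: cell (1,0)='T' (+4 fires, +3 burnt)
Step 3: cell (1,0)='T' (+4 fires, +4 burnt)
Step 4: cell (1,0)='T' (+3 fires, +4 burnt)
Step 5: cell (1,0)='F' (+4 fires, +3 burnt)
  -> target ignites at step 5
Step 6: cell (1,0)='.' (+2 fires, +4 burnt)
Step 7: cell (1,0)='.' (+0 fires, +2 burnt)
  fire out at step 7

5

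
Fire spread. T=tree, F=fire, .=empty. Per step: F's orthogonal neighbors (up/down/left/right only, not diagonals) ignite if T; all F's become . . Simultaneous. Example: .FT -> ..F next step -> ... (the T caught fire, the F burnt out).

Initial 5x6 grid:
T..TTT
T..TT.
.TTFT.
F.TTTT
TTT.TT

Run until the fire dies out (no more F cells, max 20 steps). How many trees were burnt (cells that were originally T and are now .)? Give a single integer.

Step 1: +5 fires, +2 burnt (F count now 5)
Step 2: +6 fires, +5 burnt (F count now 6)
Step 3: +4 fires, +6 burnt (F count now 4)
Step 4: +2 fires, +4 burnt (F count now 2)
Step 5: +0 fires, +2 burnt (F count now 0)
Fire out after step 5
Initially T: 19, now '.': 28
Total burnt (originally-T cells now '.'): 17

Answer: 17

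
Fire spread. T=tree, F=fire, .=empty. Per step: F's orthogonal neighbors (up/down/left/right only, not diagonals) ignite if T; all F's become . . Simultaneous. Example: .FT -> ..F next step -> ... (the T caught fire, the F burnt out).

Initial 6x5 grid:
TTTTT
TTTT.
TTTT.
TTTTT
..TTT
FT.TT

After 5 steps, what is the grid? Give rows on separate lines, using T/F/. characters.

Step 1: 1 trees catch fire, 1 burn out
  TTTTT
  TTTT.
  TTTT.
  TTTTT
  ..TTT
  .F.TT
Step 2: 0 trees catch fire, 1 burn out
  TTTTT
  TTTT.
  TTTT.
  TTTTT
  ..TTT
  ...TT
Step 3: 0 trees catch fire, 0 burn out
  TTTTT
  TTTT.
  TTTT.
  TTTTT
  ..TTT
  ...TT
Step 4: 0 trees catch fire, 0 burn out
  TTTTT
  TTTT.
  TTTT.
  TTTTT
  ..TTT
  ...TT
Step 5: 0 trees catch fire, 0 burn out
  TTTTT
  TTTT.
  TTTT.
  TTTTT
  ..TTT
  ...TT

TTTTT
TTTT.
TTTT.
TTTTT
..TTT
...TT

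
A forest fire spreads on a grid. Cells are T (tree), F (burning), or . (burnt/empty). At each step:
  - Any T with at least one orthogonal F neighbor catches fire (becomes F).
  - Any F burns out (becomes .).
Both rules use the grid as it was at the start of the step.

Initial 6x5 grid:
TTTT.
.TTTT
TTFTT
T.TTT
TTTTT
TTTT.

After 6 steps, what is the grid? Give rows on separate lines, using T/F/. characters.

Step 1: 4 trees catch fire, 1 burn out
  TTTT.
  .TFTT
  TF.FT
  T.FTT
  TTTTT
  TTTT.
Step 2: 7 trees catch fire, 4 burn out
  TTFT.
  .F.FT
  F...F
  T..FT
  TTFTT
  TTTT.
Step 3: 8 trees catch fire, 7 burn out
  TF.F.
  ....F
  .....
  F...F
  TF.FT
  TTFT.
Step 4: 5 trees catch fire, 8 burn out
  F....
  .....
  .....
  .....
  F...F
  TF.F.
Step 5: 1 trees catch fire, 5 burn out
  .....
  .....
  .....
  .....
  .....
  F....
Step 6: 0 trees catch fire, 1 burn out
  .....
  .....
  .....
  .....
  .....
  .....

.....
.....
.....
.....
.....
.....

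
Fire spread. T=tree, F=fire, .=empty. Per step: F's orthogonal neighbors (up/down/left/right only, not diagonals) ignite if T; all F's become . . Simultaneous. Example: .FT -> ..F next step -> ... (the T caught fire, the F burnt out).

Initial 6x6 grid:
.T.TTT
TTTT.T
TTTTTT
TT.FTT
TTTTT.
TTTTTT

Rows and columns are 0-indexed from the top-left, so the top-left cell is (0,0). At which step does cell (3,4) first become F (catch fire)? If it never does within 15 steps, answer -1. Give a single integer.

Step 1: cell (3,4)='F' (+3 fires, +1 burnt)
  -> target ignites at step 1
Step 2: cell (3,4)='.' (+7 fires, +3 burnt)
Step 3: cell (3,4)='.' (+7 fires, +7 burnt)
Step 4: cell (3,4)='.' (+8 fires, +7 burnt)
Step 5: cell (3,4)='.' (+5 fires, +8 burnt)
Step 6: cell (3,4)='.' (+0 fires, +5 burnt)
  fire out at step 6

1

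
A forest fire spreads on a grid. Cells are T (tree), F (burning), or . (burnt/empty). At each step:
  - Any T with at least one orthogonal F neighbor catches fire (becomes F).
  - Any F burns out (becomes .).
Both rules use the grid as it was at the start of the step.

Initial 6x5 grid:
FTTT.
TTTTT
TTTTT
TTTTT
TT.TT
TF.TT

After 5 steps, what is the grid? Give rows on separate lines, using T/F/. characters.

Step 1: 4 trees catch fire, 2 burn out
  .FTT.
  FTTTT
  TTTTT
  TTTTT
  TF.TT
  F..TT
Step 2: 5 trees catch fire, 4 burn out
  ..FT.
  .FTTT
  FTTTT
  TFTTT
  F..TT
  ...TT
Step 3: 5 trees catch fire, 5 burn out
  ...F.
  ..FTT
  .FTTT
  F.FTT
  ...TT
  ...TT
Step 4: 3 trees catch fire, 5 burn out
  .....
  ...FT
  ..FTT
  ...FT
  ...TT
  ...TT
Step 5: 4 trees catch fire, 3 burn out
  .....
  ....F
  ...FT
  ....F
  ...FT
  ...TT

.....
....F
...FT
....F
...FT
...TT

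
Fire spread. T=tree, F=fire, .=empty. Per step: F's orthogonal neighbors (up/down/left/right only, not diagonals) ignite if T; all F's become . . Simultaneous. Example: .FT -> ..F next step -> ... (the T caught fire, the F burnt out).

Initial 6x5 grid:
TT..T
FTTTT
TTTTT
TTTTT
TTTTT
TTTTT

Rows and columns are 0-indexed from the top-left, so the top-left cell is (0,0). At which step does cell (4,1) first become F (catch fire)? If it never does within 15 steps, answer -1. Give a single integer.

Step 1: cell (4,1)='T' (+3 fires, +1 burnt)
Step 2: cell (4,1)='T' (+4 fires, +3 burnt)
Step 3: cell (4,1)='T' (+4 fires, +4 burnt)
Step 4: cell (4,1)='F' (+5 fires, +4 burnt)
  -> target ignites at step 4
Step 5: cell (4,1)='.' (+5 fires, +5 burnt)
Step 6: cell (4,1)='.' (+3 fires, +5 burnt)
Step 7: cell (4,1)='.' (+2 fires, +3 burnt)
Step 8: cell (4,1)='.' (+1 fires, +2 burnt)
Step 9: cell (4,1)='.' (+0 fires, +1 burnt)
  fire out at step 9

4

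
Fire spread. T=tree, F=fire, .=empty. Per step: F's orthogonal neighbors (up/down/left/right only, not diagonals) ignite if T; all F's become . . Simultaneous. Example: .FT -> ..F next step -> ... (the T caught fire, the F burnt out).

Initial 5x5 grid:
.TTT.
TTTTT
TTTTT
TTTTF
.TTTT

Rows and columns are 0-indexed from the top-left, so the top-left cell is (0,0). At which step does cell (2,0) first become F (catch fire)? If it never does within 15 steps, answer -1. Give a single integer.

Step 1: cell (2,0)='T' (+3 fires, +1 burnt)
Step 2: cell (2,0)='T' (+4 fires, +3 burnt)
Step 3: cell (2,0)='T' (+4 fires, +4 burnt)
Step 4: cell (2,0)='T' (+5 fires, +4 burnt)
Step 5: cell (2,0)='F' (+3 fires, +5 burnt)
  -> target ignites at step 5
Step 6: cell (2,0)='.' (+2 fires, +3 burnt)
Step 7: cell (2,0)='.' (+0 fires, +2 burnt)
  fire out at step 7

5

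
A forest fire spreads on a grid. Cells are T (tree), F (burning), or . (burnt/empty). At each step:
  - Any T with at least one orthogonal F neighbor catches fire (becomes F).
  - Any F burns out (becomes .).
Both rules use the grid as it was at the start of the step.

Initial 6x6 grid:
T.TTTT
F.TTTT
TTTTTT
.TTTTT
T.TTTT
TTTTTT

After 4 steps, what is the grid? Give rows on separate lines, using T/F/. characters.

Step 1: 2 trees catch fire, 1 burn out
  F.TTTT
  ..TTTT
  FTTTTT
  .TTTTT
  T.TTTT
  TTTTTT
Step 2: 1 trees catch fire, 2 burn out
  ..TTTT
  ..TTTT
  .FTTTT
  .TTTTT
  T.TTTT
  TTTTTT
Step 3: 2 trees catch fire, 1 burn out
  ..TTTT
  ..TTTT
  ..FTTT
  .FTTTT
  T.TTTT
  TTTTTT
Step 4: 3 trees catch fire, 2 burn out
  ..TTTT
  ..FTTT
  ...FTT
  ..FTTT
  T.TTTT
  TTTTTT

..TTTT
..FTTT
...FTT
..FTTT
T.TTTT
TTTTTT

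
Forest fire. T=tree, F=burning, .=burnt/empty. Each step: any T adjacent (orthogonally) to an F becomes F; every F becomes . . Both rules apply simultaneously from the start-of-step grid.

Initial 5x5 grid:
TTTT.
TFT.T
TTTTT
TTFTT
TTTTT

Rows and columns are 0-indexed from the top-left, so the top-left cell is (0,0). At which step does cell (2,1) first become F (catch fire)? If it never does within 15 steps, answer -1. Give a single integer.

Step 1: cell (2,1)='F' (+8 fires, +2 burnt)
  -> target ignites at step 1
Step 2: cell (2,1)='.' (+8 fires, +8 burnt)
Step 3: cell (2,1)='.' (+4 fires, +8 burnt)
Step 4: cell (2,1)='.' (+1 fires, +4 burnt)
Step 5: cell (2,1)='.' (+0 fires, +1 burnt)
  fire out at step 5

1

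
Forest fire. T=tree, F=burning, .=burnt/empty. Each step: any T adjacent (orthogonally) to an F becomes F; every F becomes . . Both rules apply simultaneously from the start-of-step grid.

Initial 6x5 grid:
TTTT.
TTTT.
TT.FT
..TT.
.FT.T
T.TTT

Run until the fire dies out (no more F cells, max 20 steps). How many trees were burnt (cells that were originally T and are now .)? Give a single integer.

Answer: 18

Derivation:
Step 1: +4 fires, +2 burnt (F count now 4)
Step 2: +4 fires, +4 burnt (F count now 4)
Step 3: +3 fires, +4 burnt (F count now 3)
Step 4: +4 fires, +3 burnt (F count now 4)
Step 5: +3 fires, +4 burnt (F count now 3)
Step 6: +0 fires, +3 burnt (F count now 0)
Fire out after step 6
Initially T: 19, now '.': 29
Total burnt (originally-T cells now '.'): 18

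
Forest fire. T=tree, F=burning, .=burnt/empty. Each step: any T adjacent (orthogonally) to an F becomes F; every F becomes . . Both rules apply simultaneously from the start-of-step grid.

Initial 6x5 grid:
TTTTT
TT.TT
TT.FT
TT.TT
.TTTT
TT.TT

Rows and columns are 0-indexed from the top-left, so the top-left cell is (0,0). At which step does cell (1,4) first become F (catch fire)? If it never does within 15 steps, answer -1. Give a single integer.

Step 1: cell (1,4)='T' (+3 fires, +1 burnt)
Step 2: cell (1,4)='F' (+4 fires, +3 burnt)
  -> target ignites at step 2
Step 3: cell (1,4)='.' (+5 fires, +4 burnt)
Step 4: cell (1,4)='.' (+3 fires, +5 burnt)
Step 5: cell (1,4)='.' (+4 fires, +3 burnt)
Step 6: cell (1,4)='.' (+4 fires, +4 burnt)
Step 7: cell (1,4)='.' (+1 fires, +4 burnt)
Step 8: cell (1,4)='.' (+0 fires, +1 burnt)
  fire out at step 8

2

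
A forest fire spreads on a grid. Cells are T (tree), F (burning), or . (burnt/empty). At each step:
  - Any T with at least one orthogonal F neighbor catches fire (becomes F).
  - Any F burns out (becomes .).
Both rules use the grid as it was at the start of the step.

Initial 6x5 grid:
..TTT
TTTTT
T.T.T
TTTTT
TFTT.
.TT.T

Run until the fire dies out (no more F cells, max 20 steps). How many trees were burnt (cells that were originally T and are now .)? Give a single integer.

Step 1: +4 fires, +1 burnt (F count now 4)
Step 2: +4 fires, +4 burnt (F count now 4)
Step 3: +3 fires, +4 burnt (F count now 3)
Step 4: +3 fires, +3 burnt (F count now 3)
Step 5: +4 fires, +3 burnt (F count now 4)
Step 6: +2 fires, +4 burnt (F count now 2)
Step 7: +1 fires, +2 burnt (F count now 1)
Step 8: +0 fires, +1 burnt (F count now 0)
Fire out after step 8
Initially T: 22, now '.': 29
Total burnt (originally-T cells now '.'): 21

Answer: 21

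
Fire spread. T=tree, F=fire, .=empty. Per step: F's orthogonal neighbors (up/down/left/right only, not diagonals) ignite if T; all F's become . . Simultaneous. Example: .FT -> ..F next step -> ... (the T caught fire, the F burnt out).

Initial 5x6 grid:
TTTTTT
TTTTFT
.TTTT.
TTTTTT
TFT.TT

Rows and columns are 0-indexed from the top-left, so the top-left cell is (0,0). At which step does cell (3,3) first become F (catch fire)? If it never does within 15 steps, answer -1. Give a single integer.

Step 1: cell (3,3)='T' (+7 fires, +2 burnt)
Step 2: cell (3,3)='T' (+8 fires, +7 burnt)
Step 3: cell (3,3)='F' (+6 fires, +8 burnt)
  -> target ignites at step 3
Step 4: cell (3,3)='.' (+3 fires, +6 burnt)
Step 5: cell (3,3)='.' (+1 fires, +3 burnt)
Step 6: cell (3,3)='.' (+0 fires, +1 burnt)
  fire out at step 6

3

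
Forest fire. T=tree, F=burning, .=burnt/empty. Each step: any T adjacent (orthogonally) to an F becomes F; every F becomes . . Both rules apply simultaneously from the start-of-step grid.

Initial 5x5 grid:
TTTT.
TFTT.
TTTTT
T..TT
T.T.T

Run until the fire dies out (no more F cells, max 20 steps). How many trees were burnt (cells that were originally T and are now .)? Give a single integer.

Step 1: +4 fires, +1 burnt (F count now 4)
Step 2: +5 fires, +4 burnt (F count now 5)
Step 3: +3 fires, +5 burnt (F count now 3)
Step 4: +3 fires, +3 burnt (F count now 3)
Step 5: +1 fires, +3 burnt (F count now 1)
Step 6: +1 fires, +1 burnt (F count now 1)
Step 7: +0 fires, +1 burnt (F count now 0)
Fire out after step 7
Initially T: 18, now '.': 24
Total burnt (originally-T cells now '.'): 17

Answer: 17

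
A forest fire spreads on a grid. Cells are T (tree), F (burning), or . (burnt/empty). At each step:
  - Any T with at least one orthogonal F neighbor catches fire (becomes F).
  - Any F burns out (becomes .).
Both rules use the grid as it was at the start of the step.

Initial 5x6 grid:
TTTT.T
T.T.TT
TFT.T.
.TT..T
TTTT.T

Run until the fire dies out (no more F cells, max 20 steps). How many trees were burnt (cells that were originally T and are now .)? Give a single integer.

Step 1: +3 fires, +1 burnt (F count now 3)
Step 2: +4 fires, +3 burnt (F count now 4)
Step 3: +4 fires, +4 burnt (F count now 4)
Step 4: +3 fires, +4 burnt (F count now 3)
Step 5: +0 fires, +3 burnt (F count now 0)
Fire out after step 5
Initially T: 20, now '.': 24
Total burnt (originally-T cells now '.'): 14

Answer: 14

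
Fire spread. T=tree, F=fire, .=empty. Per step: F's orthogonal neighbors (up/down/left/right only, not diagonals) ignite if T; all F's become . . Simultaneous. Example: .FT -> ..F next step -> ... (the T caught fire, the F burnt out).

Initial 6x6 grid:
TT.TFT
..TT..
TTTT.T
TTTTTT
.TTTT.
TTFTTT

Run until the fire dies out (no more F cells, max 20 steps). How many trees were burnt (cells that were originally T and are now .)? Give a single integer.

Step 1: +5 fires, +2 burnt (F count now 5)
Step 2: +6 fires, +5 burnt (F count now 6)
Step 3: +7 fires, +6 burnt (F count now 7)
Step 4: +3 fires, +7 burnt (F count now 3)
Step 5: +2 fires, +3 burnt (F count now 2)
Step 6: +1 fires, +2 burnt (F count now 1)
Step 7: +0 fires, +1 burnt (F count now 0)
Fire out after step 7
Initially T: 26, now '.': 34
Total burnt (originally-T cells now '.'): 24

Answer: 24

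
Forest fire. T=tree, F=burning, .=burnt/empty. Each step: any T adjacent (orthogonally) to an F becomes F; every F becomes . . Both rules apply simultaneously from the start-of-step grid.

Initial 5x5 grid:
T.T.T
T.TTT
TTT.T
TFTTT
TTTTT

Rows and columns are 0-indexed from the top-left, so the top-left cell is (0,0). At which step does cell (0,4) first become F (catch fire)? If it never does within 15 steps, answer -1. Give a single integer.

Step 1: cell (0,4)='T' (+4 fires, +1 burnt)
Step 2: cell (0,4)='T' (+5 fires, +4 burnt)
Step 3: cell (0,4)='T' (+4 fires, +5 burnt)
Step 4: cell (0,4)='T' (+5 fires, +4 burnt)
Step 5: cell (0,4)='T' (+1 fires, +5 burnt)
Step 6: cell (0,4)='F' (+1 fires, +1 burnt)
  -> target ignites at step 6
Step 7: cell (0,4)='.' (+0 fires, +1 burnt)
  fire out at step 7

6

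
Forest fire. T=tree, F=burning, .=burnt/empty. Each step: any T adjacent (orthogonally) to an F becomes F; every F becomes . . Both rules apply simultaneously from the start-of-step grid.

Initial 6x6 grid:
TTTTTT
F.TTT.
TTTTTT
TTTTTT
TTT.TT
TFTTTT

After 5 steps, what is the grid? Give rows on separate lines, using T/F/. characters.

Step 1: 5 trees catch fire, 2 burn out
  FTTTTT
  ..TTT.
  FTTTTT
  TTTTTT
  TFT.TT
  F.FTTT
Step 2: 7 trees catch fire, 5 burn out
  .FTTTT
  ..TTT.
  .FTTTT
  FFTTTT
  F.F.TT
  ...FTT
Step 3: 4 trees catch fire, 7 burn out
  ..FTTT
  ..TTT.
  ..FTTT
  ..FTTT
  ....TT
  ....FT
Step 4: 6 trees catch fire, 4 burn out
  ...FTT
  ..FTT.
  ...FTT
  ...FTT
  ....FT
  .....F
Step 5: 5 trees catch fire, 6 burn out
  ....FT
  ...FT.
  ....FT
  ....FT
  .....F
  ......

....FT
...FT.
....FT
....FT
.....F
......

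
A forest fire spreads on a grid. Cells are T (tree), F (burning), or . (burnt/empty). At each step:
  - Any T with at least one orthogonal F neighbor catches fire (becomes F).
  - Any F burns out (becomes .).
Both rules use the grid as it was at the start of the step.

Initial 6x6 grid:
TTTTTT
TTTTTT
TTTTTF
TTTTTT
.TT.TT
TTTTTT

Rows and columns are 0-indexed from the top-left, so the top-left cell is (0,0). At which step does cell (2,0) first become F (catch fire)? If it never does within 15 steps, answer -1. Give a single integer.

Step 1: cell (2,0)='T' (+3 fires, +1 burnt)
Step 2: cell (2,0)='T' (+5 fires, +3 burnt)
Step 3: cell (2,0)='T' (+6 fires, +5 burnt)
Step 4: cell (2,0)='T' (+5 fires, +6 burnt)
Step 5: cell (2,0)='F' (+6 fires, +5 burnt)
  -> target ignites at step 5
Step 6: cell (2,0)='.' (+5 fires, +6 burnt)
Step 7: cell (2,0)='.' (+2 fires, +5 burnt)
Step 8: cell (2,0)='.' (+1 fires, +2 burnt)
Step 9: cell (2,0)='.' (+0 fires, +1 burnt)
  fire out at step 9

5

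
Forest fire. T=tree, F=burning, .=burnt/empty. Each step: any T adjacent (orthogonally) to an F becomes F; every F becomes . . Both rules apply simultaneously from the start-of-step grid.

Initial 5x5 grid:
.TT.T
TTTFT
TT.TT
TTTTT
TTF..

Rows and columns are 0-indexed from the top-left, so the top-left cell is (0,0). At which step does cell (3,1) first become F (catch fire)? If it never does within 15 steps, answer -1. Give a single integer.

Step 1: cell (3,1)='T' (+5 fires, +2 burnt)
Step 2: cell (3,1)='F' (+7 fires, +5 burnt)
  -> target ignites at step 2
Step 3: cell (3,1)='.' (+5 fires, +7 burnt)
Step 4: cell (3,1)='.' (+1 fires, +5 burnt)
Step 5: cell (3,1)='.' (+0 fires, +1 burnt)
  fire out at step 5

2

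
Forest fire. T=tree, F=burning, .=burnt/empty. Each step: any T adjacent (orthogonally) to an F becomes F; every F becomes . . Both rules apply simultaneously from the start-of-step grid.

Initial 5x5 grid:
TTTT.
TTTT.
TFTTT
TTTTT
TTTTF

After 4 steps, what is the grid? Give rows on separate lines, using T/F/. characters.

Step 1: 6 trees catch fire, 2 burn out
  TTTT.
  TFTT.
  F.FTT
  TFTTF
  TTTF.
Step 2: 10 trees catch fire, 6 burn out
  TFTT.
  F.FT.
  ...FF
  F.FF.
  TFF..
Step 3: 4 trees catch fire, 10 burn out
  F.FT.
  ...F.
  .....
  .....
  F....
Step 4: 1 trees catch fire, 4 burn out
  ...F.
  .....
  .....
  .....
  .....

...F.
.....
.....
.....
.....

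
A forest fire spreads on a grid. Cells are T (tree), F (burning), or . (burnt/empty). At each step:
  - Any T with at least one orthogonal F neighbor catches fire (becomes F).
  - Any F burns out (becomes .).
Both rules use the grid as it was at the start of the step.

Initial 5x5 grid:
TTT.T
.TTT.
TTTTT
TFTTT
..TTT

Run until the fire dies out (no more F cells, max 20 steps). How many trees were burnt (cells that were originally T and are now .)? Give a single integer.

Answer: 18

Derivation:
Step 1: +3 fires, +1 burnt (F count now 3)
Step 2: +5 fires, +3 burnt (F count now 5)
Step 3: +5 fires, +5 burnt (F count now 5)
Step 4: +5 fires, +5 burnt (F count now 5)
Step 5: +0 fires, +5 burnt (F count now 0)
Fire out after step 5
Initially T: 19, now '.': 24
Total burnt (originally-T cells now '.'): 18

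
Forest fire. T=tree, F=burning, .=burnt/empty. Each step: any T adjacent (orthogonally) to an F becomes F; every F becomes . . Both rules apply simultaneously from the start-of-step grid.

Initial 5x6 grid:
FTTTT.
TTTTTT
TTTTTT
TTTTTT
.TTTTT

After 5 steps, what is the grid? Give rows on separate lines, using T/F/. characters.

Step 1: 2 trees catch fire, 1 burn out
  .FTTT.
  FTTTTT
  TTTTTT
  TTTTTT
  .TTTTT
Step 2: 3 trees catch fire, 2 burn out
  ..FTT.
  .FTTTT
  FTTTTT
  TTTTTT
  .TTTTT
Step 3: 4 trees catch fire, 3 burn out
  ...FT.
  ..FTTT
  .FTTTT
  FTTTTT
  .TTTTT
Step 4: 4 trees catch fire, 4 burn out
  ....F.
  ...FTT
  ..FTTT
  .FTTTT
  .TTTTT
Step 5: 4 trees catch fire, 4 burn out
  ......
  ....FT
  ...FTT
  ..FTTT
  .FTTTT

......
....FT
...FTT
..FTTT
.FTTTT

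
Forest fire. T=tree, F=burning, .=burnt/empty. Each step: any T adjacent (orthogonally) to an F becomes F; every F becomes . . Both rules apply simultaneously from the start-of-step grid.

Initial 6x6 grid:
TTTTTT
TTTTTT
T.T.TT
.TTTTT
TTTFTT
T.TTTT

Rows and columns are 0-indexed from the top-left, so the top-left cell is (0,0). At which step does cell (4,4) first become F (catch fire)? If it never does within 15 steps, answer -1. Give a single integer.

Step 1: cell (4,4)='F' (+4 fires, +1 burnt)
  -> target ignites at step 1
Step 2: cell (4,4)='.' (+6 fires, +4 burnt)
Step 3: cell (4,4)='.' (+6 fires, +6 burnt)
Step 4: cell (4,4)='.' (+4 fires, +6 burnt)
Step 5: cell (4,4)='.' (+5 fires, +4 burnt)
Step 6: cell (4,4)='.' (+4 fires, +5 burnt)
Step 7: cell (4,4)='.' (+2 fires, +4 burnt)
Step 8: cell (4,4)='.' (+0 fires, +2 burnt)
  fire out at step 8

1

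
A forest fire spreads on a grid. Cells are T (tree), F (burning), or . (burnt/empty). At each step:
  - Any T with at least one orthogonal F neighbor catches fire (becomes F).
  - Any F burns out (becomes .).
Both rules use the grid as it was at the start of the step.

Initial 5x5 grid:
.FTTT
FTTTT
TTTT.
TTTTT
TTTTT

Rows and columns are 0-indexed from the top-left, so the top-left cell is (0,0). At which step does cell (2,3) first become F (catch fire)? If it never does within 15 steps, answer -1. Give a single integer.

Step 1: cell (2,3)='T' (+3 fires, +2 burnt)
Step 2: cell (2,3)='T' (+4 fires, +3 burnt)
Step 3: cell (2,3)='T' (+5 fires, +4 burnt)
Step 4: cell (2,3)='F' (+4 fires, +5 burnt)
  -> target ignites at step 4
Step 5: cell (2,3)='.' (+2 fires, +4 burnt)
Step 6: cell (2,3)='.' (+2 fires, +2 burnt)
Step 7: cell (2,3)='.' (+1 fires, +2 burnt)
Step 8: cell (2,3)='.' (+0 fires, +1 burnt)
  fire out at step 8

4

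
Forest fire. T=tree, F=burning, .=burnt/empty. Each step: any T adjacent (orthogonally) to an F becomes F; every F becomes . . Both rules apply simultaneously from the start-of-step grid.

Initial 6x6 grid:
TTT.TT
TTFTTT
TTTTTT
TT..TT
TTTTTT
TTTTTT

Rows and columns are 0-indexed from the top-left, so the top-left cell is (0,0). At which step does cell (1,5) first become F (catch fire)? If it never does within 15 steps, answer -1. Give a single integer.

Step 1: cell (1,5)='T' (+4 fires, +1 burnt)
Step 2: cell (1,5)='T' (+5 fires, +4 burnt)
Step 3: cell (1,5)='F' (+6 fires, +5 burnt)
  -> target ignites at step 3
Step 4: cell (1,5)='.' (+5 fires, +6 burnt)
Step 5: cell (1,5)='.' (+5 fires, +5 burnt)
Step 6: cell (1,5)='.' (+5 fires, +5 burnt)
Step 7: cell (1,5)='.' (+2 fires, +5 burnt)
Step 8: cell (1,5)='.' (+0 fires, +2 burnt)
  fire out at step 8

3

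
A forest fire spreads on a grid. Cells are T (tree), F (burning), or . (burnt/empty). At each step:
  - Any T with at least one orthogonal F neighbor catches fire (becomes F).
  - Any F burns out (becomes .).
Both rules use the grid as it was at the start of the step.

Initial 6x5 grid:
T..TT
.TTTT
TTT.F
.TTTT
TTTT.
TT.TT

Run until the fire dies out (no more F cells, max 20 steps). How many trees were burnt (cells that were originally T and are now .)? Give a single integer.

Answer: 21

Derivation:
Step 1: +2 fires, +1 burnt (F count now 2)
Step 2: +3 fires, +2 burnt (F count now 3)
Step 3: +4 fires, +3 burnt (F count now 4)
Step 4: +5 fires, +4 burnt (F count now 5)
Step 5: +3 fires, +5 burnt (F count now 3)
Step 6: +3 fires, +3 burnt (F count now 3)
Step 7: +1 fires, +3 burnt (F count now 1)
Step 8: +0 fires, +1 burnt (F count now 0)
Fire out after step 8
Initially T: 22, now '.': 29
Total burnt (originally-T cells now '.'): 21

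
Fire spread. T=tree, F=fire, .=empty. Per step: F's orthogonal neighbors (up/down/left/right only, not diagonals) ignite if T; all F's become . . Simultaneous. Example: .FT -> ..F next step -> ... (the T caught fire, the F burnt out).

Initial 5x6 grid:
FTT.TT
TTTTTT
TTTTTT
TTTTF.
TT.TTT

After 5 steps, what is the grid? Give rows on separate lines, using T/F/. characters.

Step 1: 5 trees catch fire, 2 burn out
  .FT.TT
  FTTTTT
  TTTTFT
  TTTF..
  TT.TFT
Step 2: 9 trees catch fire, 5 burn out
  ..F.TT
  .FTTFT
  FTTF.F
  TTF...
  TT.F.F
Step 3: 8 trees catch fire, 9 burn out
  ....FT
  ..FF.F
  .FF...
  FF....
  TT....
Step 4: 3 trees catch fire, 8 burn out
  .....F
  ......
  ......
  ......
  FF....
Step 5: 0 trees catch fire, 3 burn out
  ......
  ......
  ......
  ......
  ......

......
......
......
......
......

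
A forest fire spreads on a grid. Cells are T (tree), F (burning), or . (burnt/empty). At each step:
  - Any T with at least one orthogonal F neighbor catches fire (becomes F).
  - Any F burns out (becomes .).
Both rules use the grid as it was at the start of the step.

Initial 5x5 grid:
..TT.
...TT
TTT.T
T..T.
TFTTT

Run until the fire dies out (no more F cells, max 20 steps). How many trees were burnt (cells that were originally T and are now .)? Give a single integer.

Answer: 9

Derivation:
Step 1: +2 fires, +1 burnt (F count now 2)
Step 2: +2 fires, +2 burnt (F count now 2)
Step 3: +3 fires, +2 burnt (F count now 3)
Step 4: +1 fires, +3 burnt (F count now 1)
Step 5: +1 fires, +1 burnt (F count now 1)
Step 6: +0 fires, +1 burnt (F count now 0)
Fire out after step 6
Initially T: 14, now '.': 20
Total burnt (originally-T cells now '.'): 9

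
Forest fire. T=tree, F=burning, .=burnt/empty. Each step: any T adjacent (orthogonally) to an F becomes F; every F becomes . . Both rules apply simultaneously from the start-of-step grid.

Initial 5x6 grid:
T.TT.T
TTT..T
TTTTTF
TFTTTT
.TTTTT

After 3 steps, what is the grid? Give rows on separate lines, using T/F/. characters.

Step 1: 7 trees catch fire, 2 burn out
  T.TT.T
  TTT..F
  TFTTF.
  F.FTTF
  .FTTTT
Step 2: 9 trees catch fire, 7 burn out
  T.TT.F
  TFT...
  F.FF..
  ...FF.
  ..FTTF
Step 3: 4 trees catch fire, 9 burn out
  T.TT..
  F.F...
  ......
  ......
  ...FF.

T.TT..
F.F...
......
......
...FF.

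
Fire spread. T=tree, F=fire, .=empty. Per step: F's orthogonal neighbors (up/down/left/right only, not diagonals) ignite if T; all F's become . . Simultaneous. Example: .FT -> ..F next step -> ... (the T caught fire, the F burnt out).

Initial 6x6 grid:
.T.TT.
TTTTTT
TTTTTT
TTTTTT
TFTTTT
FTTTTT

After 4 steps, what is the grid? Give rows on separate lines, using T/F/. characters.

Step 1: 4 trees catch fire, 2 burn out
  .T.TT.
  TTTTTT
  TTTTTT
  TFTTTT
  F.FTTT
  .FTTTT
Step 2: 5 trees catch fire, 4 burn out
  .T.TT.
  TTTTTT
  TFTTTT
  F.FTTT
  ...FTT
  ..FTTT
Step 3: 6 trees catch fire, 5 burn out
  .T.TT.
  TFTTTT
  F.FTTT
  ...FTT
  ....FT
  ...FTT
Step 4: 7 trees catch fire, 6 burn out
  .F.TT.
  F.FTTT
  ...FTT
  ....FT
  .....F
  ....FT

.F.TT.
F.FTTT
...FTT
....FT
.....F
....FT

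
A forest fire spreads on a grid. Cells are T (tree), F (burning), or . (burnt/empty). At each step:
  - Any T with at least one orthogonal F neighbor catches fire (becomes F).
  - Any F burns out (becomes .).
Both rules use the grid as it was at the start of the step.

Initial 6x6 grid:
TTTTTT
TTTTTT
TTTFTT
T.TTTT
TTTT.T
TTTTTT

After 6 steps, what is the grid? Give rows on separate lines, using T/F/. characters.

Step 1: 4 trees catch fire, 1 burn out
  TTTTTT
  TTTFTT
  TTF.FT
  T.TFTT
  TTTT.T
  TTTTTT
Step 2: 8 trees catch fire, 4 burn out
  TTTFTT
  TTF.FT
  TF...F
  T.F.FT
  TTTF.T
  TTTTTT
Step 3: 8 trees catch fire, 8 burn out
  TTF.FT
  TF...F
  F.....
  T....F
  TTF..T
  TTTFTT
Step 4: 8 trees catch fire, 8 burn out
  TF...F
  F.....
  ......
  F.....
  TF...F
  TTF.FT
Step 5: 4 trees catch fire, 8 burn out
  F.....
  ......
  ......
  ......
  F.....
  TF...F
Step 6: 1 trees catch fire, 4 burn out
  ......
  ......
  ......
  ......
  ......
  F.....

......
......
......
......
......
F.....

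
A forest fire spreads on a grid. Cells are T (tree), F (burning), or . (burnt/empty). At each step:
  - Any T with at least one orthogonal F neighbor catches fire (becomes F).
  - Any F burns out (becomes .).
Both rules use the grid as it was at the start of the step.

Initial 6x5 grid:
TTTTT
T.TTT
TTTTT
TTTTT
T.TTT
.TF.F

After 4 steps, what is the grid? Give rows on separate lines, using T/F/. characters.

Step 1: 3 trees catch fire, 2 burn out
  TTTTT
  T.TTT
  TTTTT
  TTTTT
  T.FTF
  .F...
Step 2: 3 trees catch fire, 3 burn out
  TTTTT
  T.TTT
  TTTTT
  TTFTF
  T..F.
  .....
Step 3: 4 trees catch fire, 3 burn out
  TTTTT
  T.TTT
  TTFTF
  TF.F.
  T....
  .....
Step 4: 5 trees catch fire, 4 burn out
  TTTTT
  T.FTF
  TF.F.
  F....
  T....
  .....

TTTTT
T.FTF
TF.F.
F....
T....
.....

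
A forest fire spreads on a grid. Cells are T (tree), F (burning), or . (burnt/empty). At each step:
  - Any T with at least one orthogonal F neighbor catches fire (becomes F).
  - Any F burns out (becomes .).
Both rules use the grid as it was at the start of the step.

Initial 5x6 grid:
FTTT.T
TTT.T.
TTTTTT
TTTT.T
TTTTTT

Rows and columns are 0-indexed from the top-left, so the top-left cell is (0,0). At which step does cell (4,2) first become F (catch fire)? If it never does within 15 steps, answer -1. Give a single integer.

Step 1: cell (4,2)='T' (+2 fires, +1 burnt)
Step 2: cell (4,2)='T' (+3 fires, +2 burnt)
Step 3: cell (4,2)='T' (+4 fires, +3 burnt)
Step 4: cell (4,2)='T' (+3 fires, +4 burnt)
Step 5: cell (4,2)='T' (+3 fires, +3 burnt)
Step 6: cell (4,2)='F' (+3 fires, +3 burnt)
  -> target ignites at step 6
Step 7: cell (4,2)='.' (+3 fires, +3 burnt)
Step 8: cell (4,2)='.' (+2 fires, +3 burnt)
Step 9: cell (4,2)='.' (+1 fires, +2 burnt)
Step 10: cell (4,2)='.' (+0 fires, +1 burnt)
  fire out at step 10

6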